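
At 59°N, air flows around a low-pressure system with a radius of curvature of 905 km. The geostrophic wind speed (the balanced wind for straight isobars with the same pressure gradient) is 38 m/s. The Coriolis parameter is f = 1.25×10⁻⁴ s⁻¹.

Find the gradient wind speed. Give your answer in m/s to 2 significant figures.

30 m/s

Around a low, centrifugal force acts outward with Coriolis, so pressure-gradient force balances both:
(1/ρ)|∂P/∂n| = fV + V²/R  →  V² + fR·V − fR·V_g = 0
With fR = 1.25×10⁻⁴ × 905×10³ m = 113 m/s:
V = [−fR + √((fR)² + 4 fR V_g)]/2 = [−113 + √(113² + 4×113×38)]/2 = 30 m/s
Subgeostrophic (V < V_g = 38 m/s), as expected around a low.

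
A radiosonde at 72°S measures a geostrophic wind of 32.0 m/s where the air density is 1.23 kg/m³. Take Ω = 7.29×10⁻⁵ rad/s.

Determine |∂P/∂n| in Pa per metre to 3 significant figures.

5.46×10⁻³ Pa/m

Coriolis parameter at 72°S:
f = 2Ω sin φ = 2 × 7.29×10⁻⁵ × sin 72° = 1.39×10⁻⁴ s⁻¹
Geostrophic balance rearranged: |∂P/∂n| = f ρ V_g
|∂P/∂n| = 1.39×10⁻⁴ × 1.23 × 32.0 = 5.46×10⁻³ Pa/m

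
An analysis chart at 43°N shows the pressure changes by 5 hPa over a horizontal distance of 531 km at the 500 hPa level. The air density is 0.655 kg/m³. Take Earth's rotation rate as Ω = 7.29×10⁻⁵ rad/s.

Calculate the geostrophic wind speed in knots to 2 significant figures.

28 knots

Coriolis parameter at 43°N:
f = 2Ω sin φ = 2 × 7.29×10⁻⁵ × sin 43° = 9.94×10⁻⁵ s⁻¹
Pressure gradient: |∂P/∂n| = 500 Pa / 531000 m = 9.42×10⁻⁴ Pa/m
Geostrophic balance (pressure-gradient force = Coriolis force):
V_g = (1/(fρ)) |∂P/∂n| = 9.42×10⁻⁴ / (9.94×10⁻⁵ × 0.655) = 14.5 m/s
Converting: 14.5 m/s × 1.944 = 28 knots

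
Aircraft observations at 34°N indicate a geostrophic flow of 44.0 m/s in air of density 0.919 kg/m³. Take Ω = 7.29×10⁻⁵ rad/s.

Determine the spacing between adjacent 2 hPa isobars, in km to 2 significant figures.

Coriolis parameter at 34°N:
f = 2Ω sin φ = 2 × 7.29×10⁻⁵ × sin 34° = 8.15×10⁻⁵ s⁻¹
Geostrophic balance rearranged: |∂P/∂n| = f ρ V_g
|∂P/∂n| = 8.15×10⁻⁵ × 0.919 × 44.0 = 3.30×10⁻³ Pa/m
Isobar spacing: Δn = ΔP/|∂P/∂n| = 200 Pa / 3.30×10⁻³ Pa/m = 60666 m ≈ 61 km

61 km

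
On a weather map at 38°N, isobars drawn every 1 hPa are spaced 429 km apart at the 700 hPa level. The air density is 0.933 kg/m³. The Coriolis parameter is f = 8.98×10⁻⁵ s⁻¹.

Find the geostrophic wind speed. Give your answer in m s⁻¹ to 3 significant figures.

2.78 m s⁻¹

Pressure gradient: |∂P/∂n| = 100 Pa / 429000 m = 2.33×10⁻⁴ Pa/m
Geostrophic balance (pressure-gradient force = Coriolis force):
V_g = (1/(fρ)) |∂P/∂n| = 2.33×10⁻⁴ / (8.98×10⁻⁵ × 0.933) = 2.78 m/s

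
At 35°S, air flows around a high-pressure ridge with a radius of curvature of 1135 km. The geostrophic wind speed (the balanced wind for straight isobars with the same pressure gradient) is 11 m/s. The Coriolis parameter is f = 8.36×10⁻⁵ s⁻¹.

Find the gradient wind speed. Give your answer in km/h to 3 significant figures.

Around a high, pressure-gradient force acts outward with centrifugal, so Coriolis balances both:
fV = (1/ρ)|∂P/∂n| + V²/R  →  V² − fR·V + fR·V_g = 0
With fR = 8.36×10⁻⁵ × 1135×10³ m = 94.9 m/s:
V = [fR − √((fR)² − 4 fR V_g)]/2 = [94.9 − √(94.9² − 4×94.9×11)]/2 = 12.7 m/s
Supergeostrophic (V > V_g = 11 m/s), as expected around a high.
Converting: 12.7 m/s × 3.6 = 45.7 km/h

45.7 km/h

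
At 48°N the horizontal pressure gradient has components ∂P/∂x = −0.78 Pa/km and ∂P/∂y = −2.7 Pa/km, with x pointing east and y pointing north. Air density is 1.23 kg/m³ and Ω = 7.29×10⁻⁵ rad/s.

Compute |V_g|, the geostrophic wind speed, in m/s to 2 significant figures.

21 m/s

Coriolis parameter at 48°N:
f = 2Ω sin φ = 2 × 7.29×10⁻⁵ × sin 48° = 1.08×10⁻⁴ s⁻¹
Component geostrophic relations (x east, y north):
u_g = −(1/(fρ)) ∂P/∂y,  v_g = (1/(fρ)) ∂P/∂x
u_g = −(−2.7×10⁻³)/(1.08×10⁻⁴ × 1.23) = 20.3 m/s;  v_g = (−0.78×10⁻³)/(1.08×10⁻⁴ × 1.23) = −5.85 m/s
|V_g| = √(u_g² + v_g²) = 21.1 m/s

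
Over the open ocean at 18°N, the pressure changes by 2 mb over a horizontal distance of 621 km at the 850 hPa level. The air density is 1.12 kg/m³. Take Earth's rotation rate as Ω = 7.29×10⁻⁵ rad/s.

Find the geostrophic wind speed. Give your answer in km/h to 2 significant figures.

Coriolis parameter at 18°N:
f = 2Ω sin φ = 2 × 7.29×10⁻⁵ × sin 18° = 4.51×10⁻⁵ s⁻¹
Pressure gradient: |∂P/∂n| = 200 Pa / 621000 m = 3.22×10⁻⁴ Pa/m
Geostrophic balance (pressure-gradient force = Coriolis force):
V_g = (1/(fρ)) |∂P/∂n| = 3.22×10⁻⁴ / (4.51×10⁻⁵ × 1.12) = 6.38 m/s
Converting: 6.38 m/s × 3.6 = 23 km/h

23 km/h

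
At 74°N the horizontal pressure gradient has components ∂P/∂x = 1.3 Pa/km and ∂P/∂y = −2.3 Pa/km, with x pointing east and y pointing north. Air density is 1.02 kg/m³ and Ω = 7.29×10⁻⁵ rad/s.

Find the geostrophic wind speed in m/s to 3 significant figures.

Coriolis parameter at 74°N:
f = 2Ω sin φ = 2 × 7.29×10⁻⁵ × sin 74° = 1.40×10⁻⁴ s⁻¹
Component geostrophic relations (x east, y north):
u_g = −(1/(fρ)) ∂P/∂y,  v_g = (1/(fρ)) ∂P/∂x
u_g = −(−2.3×10⁻³)/(1.40×10⁻⁴ × 1.02) = 16.1 m/s;  v_g = (1.3×10⁻³)/(1.40×10⁻⁴ × 1.02) = 9.09 m/s
|V_g| = √(u_g² + v_g²) = 18.5 m/s

18.5 m/s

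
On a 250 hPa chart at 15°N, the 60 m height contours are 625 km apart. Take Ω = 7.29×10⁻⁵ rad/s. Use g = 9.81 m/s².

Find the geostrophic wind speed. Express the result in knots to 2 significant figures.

49 knots

Coriolis parameter at 15°N:
f = 2Ω sin φ = 2 × 7.29×10⁻⁵ × sin 15° = 3.77×10⁻⁵ s⁻¹
Height gradient: |∂Z/∂n| = 60 m / 625000 m = 9.60×10⁻⁵
On a pressure surface, geostrophic balance gives V_g = (g/f)|∂Z/∂n|:
V_g = 9.81 × 9.60×10⁻⁵ / 3.77×10⁻⁵ = 25.0 m/s
Converting: 25.0 m/s × 1.944 = 49 knots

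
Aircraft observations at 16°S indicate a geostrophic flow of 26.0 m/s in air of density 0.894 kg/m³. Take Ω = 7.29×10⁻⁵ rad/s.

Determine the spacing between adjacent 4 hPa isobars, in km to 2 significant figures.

Coriolis parameter at 16°S:
f = 2Ω sin φ = 2 × 7.29×10⁻⁵ × sin 16° = 4.02×10⁻⁵ s⁻¹
Geostrophic balance rearranged: |∂P/∂n| = f ρ V_g
|∂P/∂n| = 4.02×10⁻⁵ × 0.894 × 26.0 = 9.34×10⁻⁴ Pa/m
Isobar spacing: Δn = ΔP/|∂P/∂n| = 400 Pa / 9.34×10⁻⁴ Pa/m = 428207 m ≈ 430 km

430 km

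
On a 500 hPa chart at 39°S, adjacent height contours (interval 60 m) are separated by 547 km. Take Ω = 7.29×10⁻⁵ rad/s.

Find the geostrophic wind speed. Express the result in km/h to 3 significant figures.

Coriolis parameter at 39°S:
f = 2Ω sin φ = 2 × 7.29×10⁻⁵ × sin 39° = 9.18×10⁻⁵ s⁻¹
Height gradient: |∂Z/∂n| = 60 m / 547000 m = 1.10×10⁻⁴
On a pressure surface, geostrophic balance gives V_g = (g/f)|∂Z/∂n|:
V_g = 9.81 × 1.10×10⁻⁴ / 9.18×10⁻⁵ = 11.7 m/s
Converting: 11.7 m/s × 3.6 = 42.2 km/h

42.2 km/h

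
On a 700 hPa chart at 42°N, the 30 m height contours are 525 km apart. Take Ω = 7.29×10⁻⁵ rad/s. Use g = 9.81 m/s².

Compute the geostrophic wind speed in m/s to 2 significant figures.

Coriolis parameter at 42°N:
f = 2Ω sin φ = 2 × 7.29×10⁻⁵ × sin 42° = 9.76×10⁻⁵ s⁻¹
Height gradient: |∂Z/∂n| = 30 m / 525000 m = 5.71×10⁻⁵
On a pressure surface, geostrophic balance gives V_g = (g/f)|∂Z/∂n|:
V_g = 9.81 × 5.71×10⁻⁵ / 9.76×10⁻⁵ = 5.75 m/s

5.7 m/s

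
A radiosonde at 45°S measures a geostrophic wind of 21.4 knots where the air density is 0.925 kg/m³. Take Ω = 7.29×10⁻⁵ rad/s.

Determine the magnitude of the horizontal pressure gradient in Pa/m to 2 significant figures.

Coriolis parameter at 45°S:
f = 2Ω sin φ = 2 × 7.29×10⁻⁵ × sin 45° = 1.03×10⁻⁴ s⁻¹
Wind speed in SI: 21.4 knots = 11.0 m/s
Geostrophic balance rearranged: |∂P/∂n| = f ρ V_g
|∂P/∂n| = 1.03×10⁻⁴ × 0.925 × 11.0 = 1.05×10⁻³ Pa/m

1.0×10⁻³ Pa/m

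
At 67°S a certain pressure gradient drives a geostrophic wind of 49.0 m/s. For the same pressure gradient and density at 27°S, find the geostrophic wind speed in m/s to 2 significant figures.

99 m/s

With the same pressure gradient and density, V_g ∝ 1/f ∝ 1/sin φ.
V₂ = V₁ · sin φ₁ / sin φ₂ = 49.0 × sin 67° / sin 27°
V₂ = 49.0 × 0.9205/0.4540 = 99 m/s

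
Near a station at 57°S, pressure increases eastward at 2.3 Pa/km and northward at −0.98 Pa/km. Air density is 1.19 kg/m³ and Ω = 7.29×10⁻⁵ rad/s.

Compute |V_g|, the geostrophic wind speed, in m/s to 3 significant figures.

17.2 m/s

Coriolis parameter at 57°S:
f = 2Ω sin φ = 2 × 7.29×10⁻⁵ × sin 57° = 1.22×10⁻⁴ s⁻¹
In the Southern Hemisphere f is negative: f = −1.22×10⁻⁴ s⁻¹.
Component geostrophic relations (x east, y north):
u_g = −(1/(fρ)) ∂P/∂y,  v_g = (1/(fρ)) ∂P/∂x
u_g = −(−0.98×10⁻³)/(−1.22×10⁻⁴ × 1.19) = −6.73 m/s;  v_g = (2.3×10⁻³)/(−1.22×10⁻⁴ × 1.19) = −15.8 m/s
|V_g| = √(u_g² + v_g²) = 17.2 m/s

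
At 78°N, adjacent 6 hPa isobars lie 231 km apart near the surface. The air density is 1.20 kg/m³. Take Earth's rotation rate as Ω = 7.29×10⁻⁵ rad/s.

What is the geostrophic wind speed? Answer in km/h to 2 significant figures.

55 km/h

Coriolis parameter at 78°N:
f = 2Ω sin φ = 2 × 7.29×10⁻⁵ × sin 78° = 1.43×10⁻⁴ s⁻¹
Pressure gradient: |∂P/∂n| = 600 Pa / 231000 m = 2.60×10⁻³ Pa/m
Geostrophic balance (pressure-gradient force = Coriolis force):
V_g = (1/(fρ)) |∂P/∂n| = 2.60×10⁻³ / (1.43×10⁻⁴ × 1.20) = 15.2 m/s
Converting: 15.2 m/s × 3.6 = 55 km/h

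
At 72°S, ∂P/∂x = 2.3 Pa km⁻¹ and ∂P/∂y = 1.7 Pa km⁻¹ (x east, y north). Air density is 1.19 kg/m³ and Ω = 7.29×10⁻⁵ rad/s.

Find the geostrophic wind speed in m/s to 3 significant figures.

Coriolis parameter at 72°S:
f = 2Ω sin φ = 2 × 7.29×10⁻⁵ × sin 72° = 1.39×10⁻⁴ s⁻¹
In the Southern Hemisphere f is negative: f = −1.39×10⁻⁴ s⁻¹.
Component geostrophic relations (x east, y north):
u_g = −(1/(fρ)) ∂P/∂y,  v_g = (1/(fρ)) ∂P/∂x
u_g = −(1.7×10⁻³)/(−1.39×10⁻⁴ × 1.19) = 10.3 m/s;  v_g = (2.3×10⁻³)/(−1.39×10⁻⁴ × 1.19) = −13.9 m/s
|V_g| = √(u_g² + v_g²) = 17.3 m/s

17.3 m/s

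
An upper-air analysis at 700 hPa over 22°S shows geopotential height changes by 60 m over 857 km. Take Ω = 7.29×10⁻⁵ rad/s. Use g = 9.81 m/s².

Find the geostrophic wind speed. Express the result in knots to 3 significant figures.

Coriolis parameter at 22°S:
f = 2Ω sin φ = 2 × 7.29×10⁻⁵ × sin 22° = 5.46×10⁻⁵ s⁻¹
Height gradient: |∂Z/∂n| = 60 m / 857000 m = 7.00×10⁻⁵
On a pressure surface, geostrophic balance gives V_g = (g/f)|∂Z/∂n|:
V_g = 9.81 × 7.00×10⁻⁵ / 5.46×10⁻⁵ = 12.6 m/s
Converting: 12.6 m/s × 1.944 = 24.4 knots

24.4 knots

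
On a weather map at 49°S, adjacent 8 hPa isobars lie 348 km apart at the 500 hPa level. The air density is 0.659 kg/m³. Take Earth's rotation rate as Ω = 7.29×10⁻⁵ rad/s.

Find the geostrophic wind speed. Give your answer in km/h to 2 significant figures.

110 km/h

Coriolis parameter at 49°S:
f = 2Ω sin φ = 2 × 7.29×10⁻⁵ × sin 49° = 1.10×10⁻⁴ s⁻¹
Pressure gradient: |∂P/∂n| = 800 Pa / 348000 m = 2.30×10⁻³ Pa/m
Geostrophic balance (pressure-gradient force = Coriolis force):
V_g = (1/(fρ)) |∂P/∂n| = 2.30×10⁻³ / (1.10×10⁻⁴ × 0.659) = 31.7 m/s
Converting: 31.7 m/s × 3.6 = 110 km/h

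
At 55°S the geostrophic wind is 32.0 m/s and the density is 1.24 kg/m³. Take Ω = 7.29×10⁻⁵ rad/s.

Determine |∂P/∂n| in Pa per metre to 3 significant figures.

4.74×10⁻³ Pa/m

Coriolis parameter at 55°S:
f = 2Ω sin φ = 2 × 7.29×10⁻⁵ × sin 55° = 1.19×10⁻⁴ s⁻¹
Geostrophic balance rearranged: |∂P/∂n| = f ρ V_g
|∂P/∂n| = 1.19×10⁻⁴ × 1.24 × 32.0 = 4.74×10⁻³ Pa/m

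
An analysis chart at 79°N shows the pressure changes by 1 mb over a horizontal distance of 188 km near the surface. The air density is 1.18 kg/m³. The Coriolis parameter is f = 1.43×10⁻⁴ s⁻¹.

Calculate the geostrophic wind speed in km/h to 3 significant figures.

Pressure gradient: |∂P/∂n| = 100 Pa / 188000 m = 5.32×10⁻⁴ Pa/m
Geostrophic balance (pressure-gradient force = Coriolis force):
V_g = (1/(fρ)) |∂P/∂n| = 5.32×10⁻⁴ / (1.43×10⁻⁴ × 1.18) = 3.15 m/s
Converting: 3.15 m/s × 3.6 = 11.3 km/h

11.3 km/h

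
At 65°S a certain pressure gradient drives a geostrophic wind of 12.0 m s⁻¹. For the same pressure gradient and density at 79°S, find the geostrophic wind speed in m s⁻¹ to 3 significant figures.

11.1 m s⁻¹

With the same pressure gradient and density, V_g ∝ 1/f ∝ 1/sin φ.
V₂ = V₁ · sin φ₁ / sin φ₂ = 12.0 × sin 65° / sin 79°
V₂ = 12.0 × 0.9063/0.9816 = 11.1 m s⁻¹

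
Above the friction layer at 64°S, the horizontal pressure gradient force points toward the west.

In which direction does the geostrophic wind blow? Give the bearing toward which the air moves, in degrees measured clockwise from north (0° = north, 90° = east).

The pressure-gradient force points toward the west (bearing 270°).
Geostrophic balance: in the Southern Hemisphere the Coriolis force deflects motion to the left, so the geostrophic wind blows 90° to the left of the pressure-gradient force (low pressure on the right).
Rotating 270° by 90° counterclockwise gives 180° — the wind blows toward the south.

180°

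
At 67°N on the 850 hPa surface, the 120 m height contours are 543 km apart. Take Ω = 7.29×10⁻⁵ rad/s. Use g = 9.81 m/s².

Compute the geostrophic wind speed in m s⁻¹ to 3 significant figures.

Coriolis parameter at 67°N:
f = 2Ω sin φ = 2 × 7.29×10⁻⁵ × sin 67° = 1.34×10⁻⁴ s⁻¹
Height gradient: |∂Z/∂n| = 120 m / 543000 m = 2.21×10⁻⁴
On a pressure surface, geostrophic balance gives V_g = (g/f)|∂Z/∂n|:
V_g = 9.81 × 2.21×10⁻⁴ / 1.34×10⁻⁴ = 16.2 m/s

16.2 m s⁻¹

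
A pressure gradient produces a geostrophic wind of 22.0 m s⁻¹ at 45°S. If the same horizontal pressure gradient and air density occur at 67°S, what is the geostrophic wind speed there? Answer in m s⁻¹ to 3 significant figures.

With the same pressure gradient and density, V_g ∝ 1/f ∝ 1/sin φ.
V₂ = V₁ · sin φ₁ / sin φ₂ = 22.0 × sin 45° / sin 67°
V₂ = 22.0 × 0.7071/0.9205 = 16.9 m s⁻¹

16.9 m s⁻¹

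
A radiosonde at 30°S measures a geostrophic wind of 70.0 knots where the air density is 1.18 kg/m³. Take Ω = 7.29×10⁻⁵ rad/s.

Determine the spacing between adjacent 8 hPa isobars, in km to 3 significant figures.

258 km

Coriolis parameter at 30°S:
f = 2Ω sin φ = 2 × 7.29×10⁻⁵ × sin 30° = 7.29×10⁻⁵ s⁻¹
Wind speed in SI: 70.0 knots = 36.0 m/s
Geostrophic balance rearranged: |∂P/∂n| = f ρ V_g
|∂P/∂n| = 7.29×10⁻⁵ × 1.18 × 36.0 = 3.10×10⁻³ Pa/m
Isobar spacing: Δn = ΔP/|∂P/∂n| = 800 Pa / 3.10×10⁻³ Pa/m = 258252 m ≈ 258 km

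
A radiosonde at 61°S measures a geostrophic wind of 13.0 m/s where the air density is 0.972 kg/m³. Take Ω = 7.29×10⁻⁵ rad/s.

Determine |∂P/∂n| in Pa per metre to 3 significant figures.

1.61×10⁻³ Pa/m

Coriolis parameter at 61°S:
f = 2Ω sin φ = 2 × 7.29×10⁻⁵ × sin 61° = 1.28×10⁻⁴ s⁻¹
Geostrophic balance rearranged: |∂P/∂n| = f ρ V_g
|∂P/∂n| = 1.28×10⁻⁴ × 0.972 × 13.0 = 1.61×10⁻³ Pa/m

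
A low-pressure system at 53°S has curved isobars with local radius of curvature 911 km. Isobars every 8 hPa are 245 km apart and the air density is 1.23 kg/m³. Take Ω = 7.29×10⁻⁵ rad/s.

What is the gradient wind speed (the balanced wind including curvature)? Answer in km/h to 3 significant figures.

69.4 km/h

Coriolis parameter at 53°S:
f = 2Ω sin φ = 2 × 7.29×10⁻⁵ × sin 53° = 1.16×10⁻⁴ s⁻¹
Pressure gradient: |∂P/∂n| = 800 Pa / 245000 m = 3.27×10⁻³ Pa/m
Geostrophic speed: V_g = |∂P/∂n|/(fρ) = 3.27×10⁻³/(1.16×10⁻⁴ × 1.23) = 22.8 m/s
Around a low, centrifugal force acts outward with Coriolis, so pressure-gradient force balances both:
(1/ρ)|∂P/∂n| = fV + V²/R  →  V² + fR·V − fR·V_g = 0
With fR = 1.16×10⁻⁴ × 911×10³ m = 106 m/s:
V = [−fR + √((fR)² + 4 fR V_g)]/2 = [−106 + √(106² + 4×106×22.8)]/2 = 19.3 m/s
Subgeostrophic (V < V_g = 22.8 m/s), as expected around a low.
Converting: 19.3 m/s × 3.6 = 69.4 km/h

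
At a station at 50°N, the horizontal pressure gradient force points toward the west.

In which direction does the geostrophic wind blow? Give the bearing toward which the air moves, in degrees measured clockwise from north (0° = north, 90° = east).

The pressure-gradient force points toward the west (bearing 270°).
Geostrophic balance: in the Northern Hemisphere the Coriolis force deflects motion to the right, so the geostrophic wind blows 90° to the right of the pressure-gradient force (low pressure on the left).
Rotating 270° by 90° clockwise gives 000° — the wind blows toward the north.

000°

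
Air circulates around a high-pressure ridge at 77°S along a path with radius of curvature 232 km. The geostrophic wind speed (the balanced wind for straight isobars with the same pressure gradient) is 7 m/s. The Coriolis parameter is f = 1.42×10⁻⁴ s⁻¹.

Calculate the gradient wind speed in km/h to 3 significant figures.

36.3 km/h

Around a high, pressure-gradient force acts outward with centrifugal, so Coriolis balances both:
fV = (1/ρ)|∂P/∂n| + V²/R  →  V² − fR·V + fR·V_g = 0
With fR = 1.42×10⁻⁴ × 232×10³ m = 32.9 m/s:
V = [fR − √((fR)² − 4 fR V_g)]/2 = [32.9 − √(32.9² − 4×32.9×7)]/2 = 10.1 m/s
Supergeostrophic (V > V_g = 7 m/s), as expected around a high.
Converting: 10.1 m/s × 3.6 = 36.3 km/h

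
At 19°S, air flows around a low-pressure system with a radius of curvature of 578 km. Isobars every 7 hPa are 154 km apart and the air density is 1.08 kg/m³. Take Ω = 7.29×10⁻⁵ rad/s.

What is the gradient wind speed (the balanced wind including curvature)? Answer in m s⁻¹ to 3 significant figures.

37.5 m s⁻¹

Coriolis parameter at 19°S:
f = 2Ω sin φ = 2 × 7.29×10⁻⁵ × sin 19° = 4.75×10⁻⁵ s⁻¹
Pressure gradient: |∂P/∂n| = 700 Pa / 154000 m = 4.55×10⁻³ Pa/m
Geostrophic speed: V_g = |∂P/∂n|/(fρ) = 4.55×10⁻³/(4.75×10⁻⁵ × 1.08) = 88.7 m/s
Around a low, centrifugal force acts outward with Coriolis, so pressure-gradient force balances both:
(1/ρ)|∂P/∂n| = fV + V²/R  →  V² + fR·V − fR·V_g = 0
With fR = 4.75×10⁻⁵ × 578×10³ m = 27.4 m/s:
V = [−fR + √((fR)² + 4 fR V_g)]/2 = [−27.4 + √(27.4² + 4×27.4×88.7)]/2 = 37.5 m/s
Subgeostrophic (V < V_g = 88.7 m/s), as expected around a low.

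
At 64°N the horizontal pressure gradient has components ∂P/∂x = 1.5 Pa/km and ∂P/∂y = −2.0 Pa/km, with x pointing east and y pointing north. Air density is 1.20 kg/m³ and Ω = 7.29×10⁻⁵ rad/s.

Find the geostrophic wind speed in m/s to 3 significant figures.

15.9 m/s

Coriolis parameter at 64°N:
f = 2Ω sin φ = 2 × 7.29×10⁻⁵ × sin 64° = 1.31×10⁻⁴ s⁻¹
Component geostrophic relations (x east, y north):
u_g = −(1/(fρ)) ∂P/∂y,  v_g = (1/(fρ)) ∂P/∂x
u_g = −(−2.0×10⁻³)/(1.31×10⁻⁴ × 1.20) = 12.7 m/s;  v_g = (1.5×10⁻³)/(1.31×10⁻⁴ × 1.20) = 9.54 m/s
|V_g| = √(u_g² + v_g²) = 15.9 m/s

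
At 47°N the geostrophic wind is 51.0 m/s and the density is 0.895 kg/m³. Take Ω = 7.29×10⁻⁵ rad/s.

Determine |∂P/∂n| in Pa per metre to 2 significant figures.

4.9×10⁻³ Pa/m

Coriolis parameter at 47°N:
f = 2Ω sin φ = 2 × 7.29×10⁻⁵ × sin 47° = 1.07×10⁻⁴ s⁻¹
Geostrophic balance rearranged: |∂P/∂n| = f ρ V_g
|∂P/∂n| = 1.07×10⁻⁴ × 0.895 × 51.0 = 4.87×10⁻³ Pa/m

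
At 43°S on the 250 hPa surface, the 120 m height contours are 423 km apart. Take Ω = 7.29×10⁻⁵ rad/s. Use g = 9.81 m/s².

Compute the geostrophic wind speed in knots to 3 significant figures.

54.4 knots

Coriolis parameter at 43°S:
f = 2Ω sin φ = 2 × 7.29×10⁻⁵ × sin 43° = 9.94×10⁻⁵ s⁻¹
Height gradient: |∂Z/∂n| = 120 m / 423000 m = 2.84×10⁻⁴
On a pressure surface, geostrophic balance gives V_g = (g/f)|∂Z/∂n|:
V_g = 9.81 × 2.84×10⁻⁴ / 9.94×10⁻⁵ = 28.0 m/s
Converting: 28.0 m/s × 1.944 = 54.4 knots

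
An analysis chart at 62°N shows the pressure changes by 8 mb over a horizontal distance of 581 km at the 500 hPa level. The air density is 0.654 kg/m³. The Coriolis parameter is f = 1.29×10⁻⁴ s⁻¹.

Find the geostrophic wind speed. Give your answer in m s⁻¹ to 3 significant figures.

16.3 m s⁻¹

Pressure gradient: |∂P/∂n| = 800 Pa / 581000 m = 1.38×10⁻³ Pa/m
Geostrophic balance (pressure-gradient force = Coriolis force):
V_g = (1/(fρ)) |∂P/∂n| = 1.38×10⁻³ / (1.29×10⁻⁴ × 0.654) = 16.3 m/s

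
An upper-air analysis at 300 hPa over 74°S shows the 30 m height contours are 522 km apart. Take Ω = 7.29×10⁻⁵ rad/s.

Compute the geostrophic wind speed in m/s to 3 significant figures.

4.02 m/s

Coriolis parameter at 74°S:
f = 2Ω sin φ = 2 × 7.29×10⁻⁵ × sin 74° = 1.40×10⁻⁴ s⁻¹
Height gradient: |∂Z/∂n| = 30 m / 522000 m = 5.75×10⁻⁵
On a pressure surface, geostrophic balance gives V_g = (g/f)|∂Z/∂n|:
V_g = 9.81 × 5.75×10⁻⁵ / 1.40×10⁻⁴ = 4.02 m/s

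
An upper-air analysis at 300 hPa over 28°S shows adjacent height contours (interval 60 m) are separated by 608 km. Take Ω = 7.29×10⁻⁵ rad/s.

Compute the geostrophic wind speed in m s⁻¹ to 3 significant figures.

Coriolis parameter at 28°S:
f = 2Ω sin φ = 2 × 7.29×10⁻⁵ × sin 28° = 6.84×10⁻⁵ s⁻¹
Height gradient: |∂Z/∂n| = 60 m / 608000 m = 9.87×10⁻⁵
On a pressure surface, geostrophic balance gives V_g = (g/f)|∂Z/∂n|:
V_g = 9.81 × 9.87×10⁻⁵ / 6.84×10⁻⁵ = 14.1 m/s

14.1 m s⁻¹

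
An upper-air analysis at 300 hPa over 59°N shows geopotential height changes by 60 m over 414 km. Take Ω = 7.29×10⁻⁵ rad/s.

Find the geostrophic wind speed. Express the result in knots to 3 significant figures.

22.1 knots

Coriolis parameter at 59°N:
f = 2Ω sin φ = 2 × 7.29×10⁻⁵ × sin 59° = 1.25×10⁻⁴ s⁻¹
Height gradient: |∂Z/∂n| = 60 m / 414000 m = 1.45×10⁻⁴
On a pressure surface, geostrophic balance gives V_g = (g/f)|∂Z/∂n|:
V_g = 9.81 × 1.45×10⁻⁴ / 1.25×10⁻⁴ = 11.4 m/s
Converting: 11.4 m/s × 1.944 = 22.1 knots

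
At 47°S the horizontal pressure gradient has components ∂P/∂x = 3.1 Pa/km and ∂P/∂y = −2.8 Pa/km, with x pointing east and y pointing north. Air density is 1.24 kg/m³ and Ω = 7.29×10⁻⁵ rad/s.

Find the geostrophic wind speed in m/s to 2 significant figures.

32 m/s

Coriolis parameter at 47°S:
f = 2Ω sin φ = 2 × 7.29×10⁻⁵ × sin 47° = 1.07×10⁻⁴ s⁻¹
In the Southern Hemisphere f is negative: f = −1.07×10⁻⁴ s⁻¹.
Component geostrophic relations (x east, y north):
u_g = −(1/(fρ)) ∂P/∂y,  v_g = (1/(fρ)) ∂P/∂x
u_g = −(−2.8×10⁻³)/(−1.07×10⁻⁴ × 1.24) = −21.2 m/s;  v_g = (3.1×10⁻³)/(−1.07×10⁻⁴ × 1.24) = −23.4 m/s
|V_g| = √(u_g² + v_g²) = 31.6 m/s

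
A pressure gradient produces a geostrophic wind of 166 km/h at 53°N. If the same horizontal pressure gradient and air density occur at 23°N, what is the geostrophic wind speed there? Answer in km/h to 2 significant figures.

With the same pressure gradient and density, V_g ∝ 1/f ∝ 1/sin φ.
V₂ = V₁ · sin φ₁ / sin φ₂ = 166 × sin 53° / sin 23°
V₂ = 166 × 0.7986/0.3907 = 340 km/h

340 km/h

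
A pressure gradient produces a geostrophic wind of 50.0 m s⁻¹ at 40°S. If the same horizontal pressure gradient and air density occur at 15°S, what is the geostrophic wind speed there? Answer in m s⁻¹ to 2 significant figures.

120 m s⁻¹

With the same pressure gradient and density, V_g ∝ 1/f ∝ 1/sin φ.
V₂ = V₁ · sin φ₁ / sin φ₂ = 50.0 × sin 40° / sin 15°
V₂ = 50.0 × 0.6428/0.2588 = 120 m s⁻¹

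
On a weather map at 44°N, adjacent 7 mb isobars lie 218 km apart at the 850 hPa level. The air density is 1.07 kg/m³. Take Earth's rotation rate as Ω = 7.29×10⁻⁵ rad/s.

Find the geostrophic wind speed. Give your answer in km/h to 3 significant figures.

107 km/h

Coriolis parameter at 44°N:
f = 2Ω sin φ = 2 × 7.29×10⁻⁵ × sin 44° = 1.01×10⁻⁴ s⁻¹
Pressure gradient: |∂P/∂n| = 700 Pa / 218000 m = 3.21×10⁻³ Pa/m
Geostrophic balance (pressure-gradient force = Coriolis force):
V_g = (1/(fρ)) |∂P/∂n| = 3.21×10⁻³ / (1.01×10⁻⁴ × 1.07) = 29.6 m/s
Converting: 29.6 m/s × 3.6 = 107 km/h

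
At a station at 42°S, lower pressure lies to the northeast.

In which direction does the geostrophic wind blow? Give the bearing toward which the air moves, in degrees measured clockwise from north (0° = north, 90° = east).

The pressure-gradient force points toward the northeast (bearing 045°).
Geostrophic balance: in the Southern Hemisphere the Coriolis force deflects motion to the left, so the geostrophic wind blows 90° to the left of the pressure-gradient force (low pressure on the right).
Rotating 045° by 90° counterclockwise gives 315° — the wind blows toward the northwest.

315°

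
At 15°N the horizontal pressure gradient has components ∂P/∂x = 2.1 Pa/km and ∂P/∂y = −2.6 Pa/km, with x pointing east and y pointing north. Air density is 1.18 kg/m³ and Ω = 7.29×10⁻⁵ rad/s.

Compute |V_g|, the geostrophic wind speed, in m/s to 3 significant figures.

Coriolis parameter at 15°N:
f = 2Ω sin φ = 2 × 7.29×10⁻⁵ × sin 15° = 3.77×10⁻⁵ s⁻¹
Component geostrophic relations (x east, y north):
u_g = −(1/(fρ)) ∂P/∂y,  v_g = (1/(fρ)) ∂P/∂x
u_g = −(−2.6×10⁻³)/(3.77×10⁻⁵ × 1.18) = 58.4 m/s;  v_g = (2.1×10⁻³)/(3.77×10⁻⁵ × 1.18) = 47.2 m/s
|V_g| = √(u_g² + v_g²) = 75.1 m/s

75.1 m/s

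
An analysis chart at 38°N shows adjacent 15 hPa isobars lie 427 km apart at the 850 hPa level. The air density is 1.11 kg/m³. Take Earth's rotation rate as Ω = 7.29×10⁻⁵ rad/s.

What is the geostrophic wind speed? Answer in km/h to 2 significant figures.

Coriolis parameter at 38°N:
f = 2Ω sin φ = 2 × 7.29×10⁻⁵ × sin 38° = 8.98×10⁻⁵ s⁻¹
Pressure gradient: |∂P/∂n| = 1500 Pa / 427000 m = 3.51×10⁻³ Pa/m
Geostrophic balance (pressure-gradient force = Coriolis force):
V_g = (1/(fρ)) |∂P/∂n| = 3.51×10⁻³ / (8.98×10⁻⁵ × 1.11) = 35.3 m/s
Converting: 35.3 m/s × 3.6 = 130 km/h

130 km/h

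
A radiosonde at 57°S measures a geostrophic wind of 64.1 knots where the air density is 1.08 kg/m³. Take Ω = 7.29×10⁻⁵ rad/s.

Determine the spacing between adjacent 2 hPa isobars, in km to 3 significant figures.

Coriolis parameter at 57°S:
f = 2Ω sin φ = 2 × 7.29×10⁻⁵ × sin 57° = 1.22×10⁻⁴ s⁻¹
Wind speed in SI: 64.1 knots = 33.0 m/s
Geostrophic balance rearranged: |∂P/∂n| = f ρ V_g
|∂P/∂n| = 1.22×10⁻⁴ × 1.08 × 33.0 = 4.35×10⁻³ Pa/m
Isobar spacing: Δn = ΔP/|∂P/∂n| = 200 Pa / 4.35×10⁻³ Pa/m = 45926 m ≈ 45.9 km

45.9 km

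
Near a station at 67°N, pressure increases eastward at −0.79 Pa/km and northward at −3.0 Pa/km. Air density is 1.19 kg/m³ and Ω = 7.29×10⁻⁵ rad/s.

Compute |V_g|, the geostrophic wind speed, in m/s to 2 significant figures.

Coriolis parameter at 67°N:
f = 2Ω sin φ = 2 × 7.29×10⁻⁵ × sin 67° = 1.34×10⁻⁴ s⁻¹
Component geostrophic relations (x east, y north):
u_g = −(1/(fρ)) ∂P/∂y,  v_g = (1/(fρ)) ∂P/∂x
u_g = −(−3.0×10⁻³)/(1.34×10⁻⁴ × 1.19) = 18.8 m/s;  v_g = (−0.79×10⁻³)/(1.34×10⁻⁴ × 1.19) = −4.95 m/s
|V_g| = √(u_g² + v_g²) = 19.4 m/s

19 m/s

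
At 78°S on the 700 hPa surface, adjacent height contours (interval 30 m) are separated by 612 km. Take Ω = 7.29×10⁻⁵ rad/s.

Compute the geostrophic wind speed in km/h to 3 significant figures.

12.1 km/h

Coriolis parameter at 78°S:
f = 2Ω sin φ = 2 × 7.29×10⁻⁵ × sin 78° = 1.43×10⁻⁴ s⁻¹
Height gradient: |∂Z/∂n| = 30 m / 612000 m = 4.90×10⁻⁵
On a pressure surface, geostrophic balance gives V_g = (g/f)|∂Z/∂n|:
V_g = 9.81 × 4.90×10⁻⁵ / 1.43×10⁻⁴ = 3.37 m/s
Converting: 3.37 m/s × 3.6 = 12.1 km/h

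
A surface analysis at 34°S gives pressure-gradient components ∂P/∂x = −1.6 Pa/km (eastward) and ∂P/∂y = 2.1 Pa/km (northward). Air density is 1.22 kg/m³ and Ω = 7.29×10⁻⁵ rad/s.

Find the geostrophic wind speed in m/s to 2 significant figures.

Coriolis parameter at 34°S:
f = 2Ω sin φ = 2 × 7.29×10⁻⁵ × sin 34° = 8.15×10⁻⁵ s⁻¹
In the Southern Hemisphere f is negative: f = −8.15×10⁻⁵ s⁻¹.
Component geostrophic relations (x east, y north):
u_g = −(1/(fρ)) ∂P/∂y,  v_g = (1/(fρ)) ∂P/∂x
u_g = −(2.1×10⁻³)/(−8.15×10⁻⁵ × 1.22) = 21.1 m/s;  v_g = (−1.6×10⁻³)/(−8.15×10⁻⁵ × 1.22) = 16.1 m/s
|V_g| = √(u_g² + v_g²) = 26.5 m/s

27 m/s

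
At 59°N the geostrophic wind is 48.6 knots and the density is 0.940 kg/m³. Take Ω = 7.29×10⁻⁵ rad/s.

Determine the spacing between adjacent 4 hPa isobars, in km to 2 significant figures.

140 km

Coriolis parameter at 59°N:
f = 2Ω sin φ = 2 × 7.29×10⁻⁵ × sin 59° = 1.25×10⁻⁴ s⁻¹
Wind speed in SI: 48.6 knots = 25.0 m/s
Geostrophic balance rearranged: |∂P/∂n| = f ρ V_g
|∂P/∂n| = 1.25×10⁻⁴ × 0.940 × 25.0 = 2.94×10⁻³ Pa/m
Isobar spacing: Δn = ΔP/|∂P/∂n| = 400 Pa / 2.94×10⁻³ Pa/m = 136187 m ≈ 140 km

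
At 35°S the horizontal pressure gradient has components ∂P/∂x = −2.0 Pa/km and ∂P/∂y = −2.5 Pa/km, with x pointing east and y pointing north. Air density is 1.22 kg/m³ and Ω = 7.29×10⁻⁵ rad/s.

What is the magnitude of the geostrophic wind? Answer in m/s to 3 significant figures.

Coriolis parameter at 35°S:
f = 2Ω sin φ = 2 × 7.29×10⁻⁵ × sin 35° = 8.36×10⁻⁵ s⁻¹
In the Southern Hemisphere f is negative: f = −8.36×10⁻⁵ s⁻¹.
Component geostrophic relations (x east, y north):
u_g = −(1/(fρ)) ∂P/∂y,  v_g = (1/(fρ)) ∂P/∂x
u_g = −(−2.5×10⁻³)/(−8.36×10⁻⁵ × 1.22) = −24.5 m/s;  v_g = (−2.0×10⁻³)/(−8.36×10⁻⁵ × 1.22) = 19.6 m/s
|V_g| = √(u_g² + v_g²) = 31.4 m/s

31.4 m/s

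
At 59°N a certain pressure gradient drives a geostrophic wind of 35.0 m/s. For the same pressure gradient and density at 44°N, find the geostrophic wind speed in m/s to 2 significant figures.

43 m/s

With the same pressure gradient and density, V_g ∝ 1/f ∝ 1/sin φ.
V₂ = V₁ · sin φ₁ / sin φ₂ = 35.0 × sin 59° / sin 44°
V₂ = 35.0 × 0.8572/0.6947 = 43 m/s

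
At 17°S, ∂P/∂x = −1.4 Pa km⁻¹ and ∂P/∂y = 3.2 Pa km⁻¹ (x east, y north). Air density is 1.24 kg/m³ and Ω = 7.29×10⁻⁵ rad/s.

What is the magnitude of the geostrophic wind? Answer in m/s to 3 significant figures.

66.1 m/s

Coriolis parameter at 17°S:
f = 2Ω sin φ = 2 × 7.29×10⁻⁵ × sin 17° = 4.26×10⁻⁵ s⁻¹
In the Southern Hemisphere f is negative: f = −4.26×10⁻⁵ s⁻¹.
Component geostrophic relations (x east, y north):
u_g = −(1/(fρ)) ∂P/∂y,  v_g = (1/(fρ)) ∂P/∂x
u_g = −(3.2×10⁻³)/(−4.26×10⁻⁵ × 1.24) = 60.5 m/s;  v_g = (−1.4×10⁻³)/(−4.26×10⁻⁵ × 1.24) = 26.5 m/s
|V_g| = √(u_g² + v_g²) = 66.1 m/s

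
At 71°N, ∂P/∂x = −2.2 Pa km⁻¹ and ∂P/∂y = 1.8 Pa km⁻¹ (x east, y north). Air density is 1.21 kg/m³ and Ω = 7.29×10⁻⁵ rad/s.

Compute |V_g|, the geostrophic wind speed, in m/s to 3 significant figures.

Coriolis parameter at 71°N:
f = 2Ω sin φ = 2 × 7.29×10⁻⁵ × sin 71° = 1.38×10⁻⁴ s⁻¹
Component geostrophic relations (x east, y north):
u_g = −(1/(fρ)) ∂P/∂y,  v_g = (1/(fρ)) ∂P/∂x
u_g = −(1.8×10⁻³)/(1.38×10⁻⁴ × 1.21) = −10.8 m/s;  v_g = (−2.2×10⁻³)/(1.38×10⁻⁴ × 1.21) = −13.2 m/s
|V_g| = √(u_g² + v_g²) = 17.0 m/s

17.0 m/s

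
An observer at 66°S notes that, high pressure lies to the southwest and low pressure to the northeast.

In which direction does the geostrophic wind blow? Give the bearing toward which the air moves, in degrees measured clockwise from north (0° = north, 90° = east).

The pressure-gradient force points toward the northeast (bearing 045°).
Geostrophic balance: in the Southern Hemisphere the Coriolis force deflects motion to the left, so the geostrophic wind blows 90° to the left of the pressure-gradient force (low pressure on the right).
Rotating 045° by 90° counterclockwise gives 315° — the wind blows toward the northwest.

315°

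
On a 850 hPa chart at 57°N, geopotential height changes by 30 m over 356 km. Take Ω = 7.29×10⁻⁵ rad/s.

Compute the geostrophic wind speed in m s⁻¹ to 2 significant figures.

Coriolis parameter at 57°N:
f = 2Ω sin φ = 2 × 7.29×10⁻⁵ × sin 57° = 1.22×10⁻⁴ s⁻¹
Height gradient: |∂Z/∂n| = 30 m / 356000 m = 8.43×10⁻⁵
On a pressure surface, geostrophic balance gives V_g = (g/f)|∂Z/∂n|:
V_g = 9.81 × 8.43×10⁻⁵ / 1.22×10⁻⁴ = 6.76 m/s

6.8 m s⁻¹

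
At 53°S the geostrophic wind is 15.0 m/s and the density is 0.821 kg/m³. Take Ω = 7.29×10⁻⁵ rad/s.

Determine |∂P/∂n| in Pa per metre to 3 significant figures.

Coriolis parameter at 53°S:
f = 2Ω sin φ = 2 × 7.29×10⁻⁵ × sin 53° = 1.16×10⁻⁴ s⁻¹
Geostrophic balance rearranged: |∂P/∂n| = f ρ V_g
|∂P/∂n| = 1.16×10⁻⁴ × 0.821 × 15.0 = 1.43×10⁻³ Pa/m

1.43×10⁻³ Pa/m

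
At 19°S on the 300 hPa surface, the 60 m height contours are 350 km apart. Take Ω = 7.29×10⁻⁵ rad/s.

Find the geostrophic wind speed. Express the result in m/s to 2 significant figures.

Coriolis parameter at 19°S:
f = 2Ω sin φ = 2 × 7.29×10⁻⁵ × sin 19° = 4.75×10⁻⁵ s⁻¹
Height gradient: |∂Z/∂n| = 60 m / 350000 m = 1.71×10⁻⁴
On a pressure surface, geostrophic balance gives V_g = (g/f)|∂Z/∂n|:
V_g = 9.81 × 1.71×10⁻⁴ / 4.75×10⁻⁵ = 35.4 m/s

35 m/s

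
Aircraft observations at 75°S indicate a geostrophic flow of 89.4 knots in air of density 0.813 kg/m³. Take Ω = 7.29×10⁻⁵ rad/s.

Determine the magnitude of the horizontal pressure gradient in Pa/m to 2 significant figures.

5.3×10⁻³ Pa/m

Coriolis parameter at 75°S:
f = 2Ω sin φ = 2 × 7.29×10⁻⁵ × sin 75° = 1.41×10⁻⁴ s⁻¹
Wind speed in SI: 89.4 knots = 46.0 m/s
Geostrophic balance rearranged: |∂P/∂n| = f ρ V_g
|∂P/∂n| = 1.41×10⁻⁴ × 0.813 × 46.0 = 5.27×10⁻³ Pa/m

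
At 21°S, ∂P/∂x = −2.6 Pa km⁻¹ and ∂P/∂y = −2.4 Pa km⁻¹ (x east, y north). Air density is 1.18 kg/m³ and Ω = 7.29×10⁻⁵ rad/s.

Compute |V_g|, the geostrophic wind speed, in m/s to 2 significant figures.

57 m/s

Coriolis parameter at 21°S:
f = 2Ω sin φ = 2 × 7.29×10⁻⁵ × sin 21° = 5.23×10⁻⁵ s⁻¹
In the Southern Hemisphere f is negative: f = −5.23×10⁻⁵ s⁻¹.
Component geostrophic relations (x east, y north):
u_g = −(1/(fρ)) ∂P/∂y,  v_g = (1/(fρ)) ∂P/∂x
u_g = −(−2.4×10⁻³)/(−5.23×10⁻⁵ × 1.18) = −38.9 m/s;  v_g = (−2.6×10⁻³)/(−5.23×10⁻⁵ × 1.18) = 42.2 m/s
|V_g| = √(u_g² + v_g²) = 57.4 m/s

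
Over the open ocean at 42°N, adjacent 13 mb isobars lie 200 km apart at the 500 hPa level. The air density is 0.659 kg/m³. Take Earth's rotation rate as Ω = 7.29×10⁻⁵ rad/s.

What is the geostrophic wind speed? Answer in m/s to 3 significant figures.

Coriolis parameter at 42°N:
f = 2Ω sin φ = 2 × 7.29×10⁻⁵ × sin 42° = 9.76×10⁻⁵ s⁻¹
Pressure gradient: |∂P/∂n| = 1300 Pa / 200000 m = 6.50×10⁻³ Pa/m
Geostrophic balance (pressure-gradient force = Coriolis force):
V_g = (1/(fρ)) |∂P/∂n| = 6.50×10⁻³ / (9.76×10⁻⁵ × 0.659) = 101 m/s

101 m/s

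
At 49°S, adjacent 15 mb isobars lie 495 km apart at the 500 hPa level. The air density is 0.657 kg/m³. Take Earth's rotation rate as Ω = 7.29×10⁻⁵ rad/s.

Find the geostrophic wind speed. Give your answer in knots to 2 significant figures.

81 knots

Coriolis parameter at 49°S:
f = 2Ω sin φ = 2 × 7.29×10⁻⁵ × sin 49° = 1.10×10⁻⁴ s⁻¹
Pressure gradient: |∂P/∂n| = 1500 Pa / 495000 m = 3.03×10⁻³ Pa/m
Geostrophic balance (pressure-gradient force = Coriolis force):
V_g = (1/(fρ)) |∂P/∂n| = 3.03×10⁻³ / (1.10×10⁻⁴ × 0.657) = 41.9 m/s
Converting: 41.9 m/s × 1.944 = 81 knots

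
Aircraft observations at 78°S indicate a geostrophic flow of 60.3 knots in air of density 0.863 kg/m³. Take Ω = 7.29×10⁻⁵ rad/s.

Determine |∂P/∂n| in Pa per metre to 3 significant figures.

3.82×10⁻³ Pa/m

Coriolis parameter at 78°S:
f = 2Ω sin φ = 2 × 7.29×10⁻⁵ × sin 78° = 1.43×10⁻⁴ s⁻¹
Wind speed in SI: 60.3 knots = 31.0 m/s
Geostrophic balance rearranged: |∂P/∂n| = f ρ V_g
|∂P/∂n| = 1.43×10⁻⁴ × 0.863 × 31.0 = 3.82×10⁻³ Pa/m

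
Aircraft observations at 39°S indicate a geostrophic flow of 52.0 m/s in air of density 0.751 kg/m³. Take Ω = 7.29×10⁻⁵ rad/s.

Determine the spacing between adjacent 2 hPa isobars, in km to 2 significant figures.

56 km

Coriolis parameter at 39°S:
f = 2Ω sin φ = 2 × 7.29×10⁻⁵ × sin 39° = 9.18×10⁻⁵ s⁻¹
Geostrophic balance rearranged: |∂P/∂n| = f ρ V_g
|∂P/∂n| = 9.18×10⁻⁵ × 0.751 × 52.0 = 3.58×10⁻³ Pa/m
Isobar spacing: Δn = ΔP/|∂P/∂n| = 200 Pa / 3.58×10⁻³ Pa/m = 55816 m ≈ 56 km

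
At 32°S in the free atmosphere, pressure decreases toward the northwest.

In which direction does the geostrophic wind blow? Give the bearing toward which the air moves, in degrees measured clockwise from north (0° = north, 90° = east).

The pressure-gradient force points toward the northwest (bearing 315°).
Geostrophic balance: in the Southern Hemisphere the Coriolis force deflects motion to the left, so the geostrophic wind blows 90° to the left of the pressure-gradient force (low pressure on the right).
Rotating 315° by 90° counterclockwise gives 225° — the wind blows toward the southwest.

225°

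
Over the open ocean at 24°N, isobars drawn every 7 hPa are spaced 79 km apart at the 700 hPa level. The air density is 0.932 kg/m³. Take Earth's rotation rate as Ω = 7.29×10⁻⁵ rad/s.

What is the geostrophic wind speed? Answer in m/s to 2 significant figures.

Coriolis parameter at 24°N:
f = 2Ω sin φ = 2 × 7.29×10⁻⁵ × sin 24° = 5.93×10⁻⁵ s⁻¹
Pressure gradient: |∂P/∂n| = 700 Pa / 79000 m = 8.86×10⁻³ Pa/m
Geostrophic balance (pressure-gradient force = Coriolis force):
V_g = (1/(fρ)) |∂P/∂n| = 8.86×10⁻³ / (5.93×10⁻⁵ × 0.932) = 160 m/s

160 m/s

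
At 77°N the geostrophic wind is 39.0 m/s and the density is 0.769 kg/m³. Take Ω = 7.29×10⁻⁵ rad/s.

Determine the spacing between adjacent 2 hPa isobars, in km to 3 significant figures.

46.9 km

Coriolis parameter at 77°N:
f = 2Ω sin φ = 2 × 7.29×10⁻⁵ × sin 77° = 1.42×10⁻⁴ s⁻¹
Geostrophic balance rearranged: |∂P/∂n| = f ρ V_g
|∂P/∂n| = 1.42×10⁻⁴ × 0.769 × 39.0 = 4.26×10⁻³ Pa/m
Isobar spacing: Δn = ΔP/|∂P/∂n| = 200 Pa / 4.26×10⁻³ Pa/m = 46942 m ≈ 46.9 km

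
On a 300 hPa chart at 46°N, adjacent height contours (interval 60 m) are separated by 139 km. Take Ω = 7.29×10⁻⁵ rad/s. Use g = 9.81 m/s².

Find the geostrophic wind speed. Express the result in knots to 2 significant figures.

Coriolis parameter at 46°N:
f = 2Ω sin φ = 2 × 7.29×10⁻⁵ × sin 46° = 1.05×10⁻⁴ s⁻¹
Height gradient: |∂Z/∂n| = 60 m / 139000 m = 4.32×10⁻⁴
On a pressure surface, geostrophic balance gives V_g = (g/f)|∂Z/∂n|:
V_g = 9.81 × 4.32×10⁻⁴ / 1.05×10⁻⁴ = 40.4 m/s
Converting: 40.4 m/s × 1.944 = 78 knots

78 knots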